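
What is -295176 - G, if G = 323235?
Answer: -618411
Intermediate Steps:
-295176 - G = -295176 - 1*323235 = -295176 - 323235 = -618411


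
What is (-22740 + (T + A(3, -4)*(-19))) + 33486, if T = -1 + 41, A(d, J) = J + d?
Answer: 10805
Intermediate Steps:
T = 40
(-22740 + (T + A(3, -4)*(-19))) + 33486 = (-22740 + (40 + (-4 + 3)*(-19))) + 33486 = (-22740 + (40 - 1*(-19))) + 33486 = (-22740 + (40 + 19)) + 33486 = (-22740 + 59) + 33486 = -22681 + 33486 = 10805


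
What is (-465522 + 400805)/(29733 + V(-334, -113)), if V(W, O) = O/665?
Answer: -43036805/19772332 ≈ -2.1766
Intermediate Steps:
V(W, O) = O/665 (V(W, O) = O*(1/665) = O/665)
(-465522 + 400805)/(29733 + V(-334, -113)) = (-465522 + 400805)/(29733 + (1/665)*(-113)) = -64717/(29733 - 113/665) = -64717/19772332/665 = -64717*665/19772332 = -43036805/19772332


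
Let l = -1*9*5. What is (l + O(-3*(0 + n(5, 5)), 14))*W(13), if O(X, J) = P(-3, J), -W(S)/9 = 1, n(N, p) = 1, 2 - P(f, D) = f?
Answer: 360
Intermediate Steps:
P(f, D) = 2 - f
W(S) = -9 (W(S) = -9*1 = -9)
O(X, J) = 5 (O(X, J) = 2 - 1*(-3) = 2 + 3 = 5)
l = -45 (l = -9*5 = -45)
(l + O(-3*(0 + n(5, 5)), 14))*W(13) = (-45 + 5)*(-9) = -40*(-9) = 360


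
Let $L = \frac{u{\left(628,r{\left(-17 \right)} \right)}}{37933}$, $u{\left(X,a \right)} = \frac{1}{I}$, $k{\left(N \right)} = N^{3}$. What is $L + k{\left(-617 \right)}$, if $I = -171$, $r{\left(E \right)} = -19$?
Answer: $- \frac{1523592385534360}{6486543} \approx -2.3489 \cdot 10^{8}$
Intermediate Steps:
$u{\left(X,a \right)} = - \frac{1}{171}$ ($u{\left(X,a \right)} = \frac{1}{-171} = - \frac{1}{171}$)
$L = - \frac{1}{6486543}$ ($L = - \frac{1}{171 \cdot 37933} = \left(- \frac{1}{171}\right) \frac{1}{37933} = - \frac{1}{6486543} \approx -1.5417 \cdot 10^{-7}$)
$L + k{\left(-617 \right)} = - \frac{1}{6486543} + \left(-617\right)^{3} = - \frac{1}{6486543} - 234885113 = - \frac{1523592385534360}{6486543}$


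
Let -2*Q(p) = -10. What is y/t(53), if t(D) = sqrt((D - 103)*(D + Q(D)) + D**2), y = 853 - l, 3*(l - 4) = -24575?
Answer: -27122*I*sqrt(91)/273 ≈ -947.72*I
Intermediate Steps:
l = -24563/3 (l = 4 + (1/3)*(-24575) = 4 - 24575/3 = -24563/3 ≈ -8187.7)
Q(p) = 5 (Q(p) = -1/2*(-10) = 5)
y = 27122/3 (y = 853 - 1*(-24563/3) = 853 + 24563/3 = 27122/3 ≈ 9040.7)
t(D) = sqrt(D**2 + (-103 + D)*(5 + D)) (t(D) = sqrt((D - 103)*(D + 5) + D**2) = sqrt((-103 + D)*(5 + D) + D**2) = sqrt(D**2 + (-103 + D)*(5 + D)))
y/t(53) = 27122/(3*(sqrt(-515 - 98*53 + 2*53**2))) = 27122/(3*(sqrt(-515 - 5194 + 2*2809))) = 27122/(3*(sqrt(-515 - 5194 + 5618))) = 27122/(3*(sqrt(-91))) = 27122/(3*((I*sqrt(91)))) = 27122*(-I*sqrt(91)/91)/3 = -27122*I*sqrt(91)/273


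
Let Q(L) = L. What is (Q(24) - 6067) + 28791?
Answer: 22748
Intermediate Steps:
(Q(24) - 6067) + 28791 = (24 - 6067) + 28791 = -6043 + 28791 = 22748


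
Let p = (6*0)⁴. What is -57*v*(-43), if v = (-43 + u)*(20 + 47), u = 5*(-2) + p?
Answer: -8703501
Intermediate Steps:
p = 0 (p = 0⁴ = 0)
u = -10 (u = 5*(-2) + 0 = -10 + 0 = -10)
v = -3551 (v = (-43 - 10)*(20 + 47) = -53*67 = -3551)
-57*v*(-43) = -57*(-3551)*(-43) = 202407*(-43) = -8703501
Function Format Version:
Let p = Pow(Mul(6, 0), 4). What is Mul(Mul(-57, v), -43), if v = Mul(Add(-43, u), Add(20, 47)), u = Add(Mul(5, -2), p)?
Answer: -8703501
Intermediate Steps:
p = 0 (p = Pow(0, 4) = 0)
u = -10 (u = Add(Mul(5, -2), 0) = Add(-10, 0) = -10)
v = -3551 (v = Mul(Add(-43, -10), Add(20, 47)) = Mul(-53, 67) = -3551)
Mul(Mul(-57, v), -43) = Mul(Mul(-57, -3551), -43) = Mul(202407, -43) = -8703501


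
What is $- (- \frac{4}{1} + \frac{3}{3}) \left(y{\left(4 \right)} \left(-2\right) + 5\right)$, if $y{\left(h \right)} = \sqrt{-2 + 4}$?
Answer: $15 - 6 \sqrt{2} \approx 6.5147$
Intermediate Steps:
$y{\left(h \right)} = \sqrt{2}$
$- (- \frac{4}{1} + \frac{3}{3}) \left(y{\left(4 \right)} \left(-2\right) + 5\right) = - (- \frac{4}{1} + \frac{3}{3}) \left(\sqrt{2} \left(-2\right) + 5\right) = - (\left(-4\right) 1 + 3 \cdot \frac{1}{3}) \left(- 2 \sqrt{2} + 5\right) = - (-4 + 1) \left(5 - 2 \sqrt{2}\right) = \left(-1\right) \left(-3\right) \left(5 - 2 \sqrt{2}\right) = 3 \left(5 - 2 \sqrt{2}\right) = 15 - 6 \sqrt{2}$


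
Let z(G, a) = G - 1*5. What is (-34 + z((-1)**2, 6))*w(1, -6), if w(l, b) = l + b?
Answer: 190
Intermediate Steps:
z(G, a) = -5 + G (z(G, a) = G - 5 = -5 + G)
w(l, b) = b + l
(-34 + z((-1)**2, 6))*w(1, -6) = (-34 + (-5 + (-1)**2))*(-6 + 1) = (-34 + (-5 + 1))*(-5) = (-34 - 4)*(-5) = -38*(-5) = 190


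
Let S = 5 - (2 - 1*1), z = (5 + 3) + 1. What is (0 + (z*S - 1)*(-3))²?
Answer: 11025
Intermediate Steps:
z = 9 (z = 8 + 1 = 9)
S = 4 (S = 5 - (2 - 1) = 5 - 1*1 = 5 - 1 = 4)
(0 + (z*S - 1)*(-3))² = (0 + (9*4 - 1)*(-3))² = (0 + (36 - 1)*(-3))² = (0 + 35*(-3))² = (0 - 105)² = (-105)² = 11025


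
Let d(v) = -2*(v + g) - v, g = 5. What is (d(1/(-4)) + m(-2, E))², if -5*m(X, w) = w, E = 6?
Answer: 43681/400 ≈ 109.20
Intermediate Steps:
m(X, w) = -w/5
d(v) = -10 - 3*v (d(v) = -2*(v + 5) - v = -2*(5 + v) - v = (-10 - 2*v) - v = -10 - 3*v)
(d(1/(-4)) + m(-2, E))² = ((-10 - 3/(-4)) - ⅕*6)² = ((-10 - 3*(-¼)) - 6/5)² = ((-10 + ¾) - 6/5)² = (-37/4 - 6/5)² = (-209/20)² = 43681/400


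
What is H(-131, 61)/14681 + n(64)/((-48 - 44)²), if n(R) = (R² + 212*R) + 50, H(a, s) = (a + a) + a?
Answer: 128366441/62129992 ≈ 2.0661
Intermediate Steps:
H(a, s) = 3*a (H(a, s) = 2*a + a = 3*a)
n(R) = 50 + R² + 212*R
H(-131, 61)/14681 + n(64)/((-48 - 44)²) = (3*(-131))/14681 + (50 + 64² + 212*64)/((-48 - 44)²) = -393*1/14681 + (50 + 4096 + 13568)/((-92)²) = -393/14681 + 17714/8464 = -393/14681 + 17714*(1/8464) = -393/14681 + 8857/4232 = 128366441/62129992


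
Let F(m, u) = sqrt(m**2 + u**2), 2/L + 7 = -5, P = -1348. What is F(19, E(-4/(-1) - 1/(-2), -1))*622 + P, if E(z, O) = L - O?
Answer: -1348 + 311*sqrt(13021)/3 ≈ 10481.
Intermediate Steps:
L = -1/6 (L = 2/(-7 - 5) = 2/(-12) = 2*(-1/12) = -1/6 ≈ -0.16667)
E(z, O) = -1/6 - O
F(19, E(-4/(-1) - 1/(-2), -1))*622 + P = sqrt(19**2 + (-1/6 - 1*(-1))**2)*622 - 1348 = sqrt(361 + (-1/6 + 1)**2)*622 - 1348 = sqrt(361 + (5/6)**2)*622 - 1348 = sqrt(361 + 25/36)*622 - 1348 = sqrt(13021/36)*622 - 1348 = (sqrt(13021)/6)*622 - 1348 = 311*sqrt(13021)/3 - 1348 = -1348 + 311*sqrt(13021)/3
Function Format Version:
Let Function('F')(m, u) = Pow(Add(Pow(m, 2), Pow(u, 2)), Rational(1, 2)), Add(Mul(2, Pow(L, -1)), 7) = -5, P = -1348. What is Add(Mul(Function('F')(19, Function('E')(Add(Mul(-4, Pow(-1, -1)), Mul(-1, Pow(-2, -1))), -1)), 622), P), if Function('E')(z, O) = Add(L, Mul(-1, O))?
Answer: Add(-1348, Mul(Rational(311, 3), Pow(13021, Rational(1, 2)))) ≈ 10481.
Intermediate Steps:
L = Rational(-1, 6) (L = Mul(2, Pow(Add(-7, -5), -1)) = Mul(2, Pow(-12, -1)) = Mul(2, Rational(-1, 12)) = Rational(-1, 6) ≈ -0.16667)
Function('E')(z, O) = Add(Rational(-1, 6), Mul(-1, O))
Add(Mul(Function('F')(19, Function('E')(Add(Mul(-4, Pow(-1, -1)), Mul(-1, Pow(-2, -1))), -1)), 622), P) = Add(Mul(Pow(Add(Pow(19, 2), Pow(Add(Rational(-1, 6), Mul(-1, -1)), 2)), Rational(1, 2)), 622), -1348) = Add(Mul(Pow(Add(361, Pow(Add(Rational(-1, 6), 1), 2)), Rational(1, 2)), 622), -1348) = Add(Mul(Pow(Add(361, Pow(Rational(5, 6), 2)), Rational(1, 2)), 622), -1348) = Add(Mul(Pow(Add(361, Rational(25, 36)), Rational(1, 2)), 622), -1348) = Add(Mul(Pow(Rational(13021, 36), Rational(1, 2)), 622), -1348) = Add(Mul(Mul(Rational(1, 6), Pow(13021, Rational(1, 2))), 622), -1348) = Add(Mul(Rational(311, 3), Pow(13021, Rational(1, 2))), -1348) = Add(-1348, Mul(Rational(311, 3), Pow(13021, Rational(1, 2))))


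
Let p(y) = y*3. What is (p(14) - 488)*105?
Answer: -46830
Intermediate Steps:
p(y) = 3*y
(p(14) - 488)*105 = (3*14 - 488)*105 = (42 - 488)*105 = -446*105 = -46830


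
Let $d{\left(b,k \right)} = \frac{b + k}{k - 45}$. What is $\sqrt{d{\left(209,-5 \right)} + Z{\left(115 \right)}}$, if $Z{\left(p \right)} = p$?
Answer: $\frac{\sqrt{2773}}{5} \approx 10.532$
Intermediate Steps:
$d{\left(b,k \right)} = \frac{b + k}{-45 + k}$ ($d{\left(b,k \right)} = \frac{b + k}{k - 45} = \frac{b + k}{-45 + k}$)
$\sqrt{d{\left(209,-5 \right)} + Z{\left(115 \right)}} = \sqrt{\frac{209 - 5}{-45 - 5} + 115} = \sqrt{\frac{1}{-50} \cdot 204 + 115} = \sqrt{\left(- \frac{1}{50}\right) 204 + 115} = \sqrt{- \frac{102}{25} + 115} = \sqrt{\frac{2773}{25}} = \frac{\sqrt{2773}}{5}$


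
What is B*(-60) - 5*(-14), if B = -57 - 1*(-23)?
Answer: 2110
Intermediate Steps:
B = -34 (B = -57 + 23 = -34)
B*(-60) - 5*(-14) = -34*(-60) - 5*(-14) = 2040 + 70 = 2110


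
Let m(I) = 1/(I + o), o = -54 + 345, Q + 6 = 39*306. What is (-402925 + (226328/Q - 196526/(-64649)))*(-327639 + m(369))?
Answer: 119972421831826062365/908835642 ≈ 1.3201e+11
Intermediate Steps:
Q = 11928 (Q = -6 + 39*306 = -6 + 11934 = 11928)
o = 291
m(I) = 1/(291 + I) (m(I) = 1/(I + 291) = 1/(291 + I))
(-402925 + (226328/Q - 196526/(-64649)))*(-327639 + m(369)) = (-402925 + (226328/11928 - 196526/(-64649)))*(-327639 + 1/(291 + 369)) = (-402925 + (226328*(1/11928) - 196526*(-1/64649)))*(-327639 + 1/660) = (-402925 + (28291/1491 + 196526/64649))*(-327639 + 1/660) = (-402925 + 2122005125/96391659)*(-216241739/660) = -38836487197450/96391659*(-216241739/660) = 119972421831826062365/908835642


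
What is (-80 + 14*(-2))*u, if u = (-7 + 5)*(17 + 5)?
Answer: 4752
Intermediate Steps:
u = -44 (u = -2*22 = -44)
(-80 + 14*(-2))*u = (-80 + 14*(-2))*(-44) = (-80 - 28)*(-44) = -108*(-44) = 4752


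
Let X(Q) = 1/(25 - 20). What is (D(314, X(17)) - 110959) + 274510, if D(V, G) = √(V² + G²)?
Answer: 163551 + √2464901/5 ≈ 1.6387e+5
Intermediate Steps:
X(Q) = ⅕ (X(Q) = 1/5 = ⅕)
D(V, G) = √(G² + V²)
(D(314, X(17)) - 110959) + 274510 = (√((⅕)² + 314²) - 110959) + 274510 = (√(1/25 + 98596) - 110959) + 274510 = (√(2464901/25) - 110959) + 274510 = (√2464901/5 - 110959) + 274510 = (-110959 + √2464901/5) + 274510 = 163551 + √2464901/5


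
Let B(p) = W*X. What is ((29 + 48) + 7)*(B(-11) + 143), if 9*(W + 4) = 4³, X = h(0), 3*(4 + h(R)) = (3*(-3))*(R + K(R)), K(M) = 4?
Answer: 23492/3 ≈ 7830.7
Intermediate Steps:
h(R) = -16 - 3*R (h(R) = -4 + ((3*(-3))*(R + 4))/3 = -4 + (-9*(4 + R))/3 = -4 + (-36 - 9*R)/3 = -4 + (-12 - 3*R) = -16 - 3*R)
X = -16 (X = -16 - 3*0 = -16 + 0 = -16)
W = 28/9 (W = -4 + (⅑)*4³ = -4 + (⅑)*64 = -4 + 64/9 = 28/9 ≈ 3.1111)
B(p) = -448/9 (B(p) = (28/9)*(-16) = -448/9)
((29 + 48) + 7)*(B(-11) + 143) = ((29 + 48) + 7)*(-448/9 + 143) = (77 + 7)*(839/9) = 84*(839/9) = 23492/3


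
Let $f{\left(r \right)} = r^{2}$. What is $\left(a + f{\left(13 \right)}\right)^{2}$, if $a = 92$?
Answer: $68121$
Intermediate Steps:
$\left(a + f{\left(13 \right)}\right)^{2} = \left(92 + 13^{2}\right)^{2} = \left(92 + 169\right)^{2} = 261^{2} = 68121$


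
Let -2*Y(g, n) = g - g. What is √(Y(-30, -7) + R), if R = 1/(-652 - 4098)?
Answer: I*√190/950 ≈ 0.01451*I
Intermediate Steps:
Y(g, n) = 0 (Y(g, n) = -(g - g)/2 = -½*0 = 0)
R = -1/4750 (R = 1/(-4750) = -1/4750 ≈ -0.00021053)
√(Y(-30, -7) + R) = √(0 - 1/4750) = √(-1/4750) = I*√190/950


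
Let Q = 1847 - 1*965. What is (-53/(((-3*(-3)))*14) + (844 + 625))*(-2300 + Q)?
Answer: -131194069/63 ≈ -2.0824e+6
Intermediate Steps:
Q = 882 (Q = 1847 - 965 = 882)
(-53/(((-3*(-3)))*14) + (844 + 625))*(-2300 + Q) = (-53/(((-3*(-3)))*14) + (844 + 625))*(-2300 + 882) = (-53/(9*14) + 1469)*(-1418) = (-53*1/126 + 1469)*(-1418) = (-53/126 + 1469)*(-1418) = (185041/126)*(-1418) = -131194069/63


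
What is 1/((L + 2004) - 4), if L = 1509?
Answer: 1/3509 ≈ 0.00028498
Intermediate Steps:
1/((L + 2004) - 4) = 1/((1509 + 2004) - 4) = 1/(3513 - 4) = 1/3509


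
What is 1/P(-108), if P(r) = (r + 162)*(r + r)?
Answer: -1/11664 ≈ -8.5734e-5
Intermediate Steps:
P(r) = 2*r*(162 + r) (P(r) = (162 + r)*(2*r) = 2*r*(162 + r))
1/P(-108) = 1/(2*(-108)*(162 - 108)) = 1/(2*(-108)*54) = 1/(-11664) = -1/11664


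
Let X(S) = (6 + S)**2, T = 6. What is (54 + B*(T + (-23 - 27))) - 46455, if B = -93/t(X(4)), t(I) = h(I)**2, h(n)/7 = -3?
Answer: -6819583/147 ≈ -46392.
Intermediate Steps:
h(n) = -21 (h(n) = 7*(-3) = -21)
t(I) = 441 (t(I) = (-21)**2 = 441)
B = -31/147 (B = -93/441 = -93*1/441 = -31/147 ≈ -0.21088)
(54 + B*(T + (-23 - 27))) - 46455 = (54 - 31*(6 + (-23 - 27))/147) - 46455 = (54 - 31*(6 - 50)/147) - 46455 = (54 - 31/147*(-44)) - 46455 = (54 + 1364/147) - 46455 = 9302/147 - 46455 = -6819583/147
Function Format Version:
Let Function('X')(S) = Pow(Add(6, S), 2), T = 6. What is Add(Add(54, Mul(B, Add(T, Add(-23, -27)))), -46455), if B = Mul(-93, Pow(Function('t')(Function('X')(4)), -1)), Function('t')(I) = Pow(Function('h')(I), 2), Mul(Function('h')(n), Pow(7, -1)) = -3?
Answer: Rational(-6819583, 147) ≈ -46392.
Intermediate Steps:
Function('h')(n) = -21 (Function('h')(n) = Mul(7, -3) = -21)
Function('t')(I) = 441 (Function('t')(I) = Pow(-21, 2) = 441)
B = Rational(-31, 147) (B = Mul(-93, Pow(441, -1)) = Mul(-93, Rational(1, 441)) = Rational(-31, 147) ≈ -0.21088)
Add(Add(54, Mul(B, Add(T, Add(-23, -27)))), -46455) = Add(Add(54, Mul(Rational(-31, 147), Add(6, Add(-23, -27)))), -46455) = Add(Add(54, Mul(Rational(-31, 147), Add(6, -50))), -46455) = Add(Add(54, Mul(Rational(-31, 147), -44)), -46455) = Add(Add(54, Rational(1364, 147)), -46455) = Add(Rational(9302, 147), -46455) = Rational(-6819583, 147)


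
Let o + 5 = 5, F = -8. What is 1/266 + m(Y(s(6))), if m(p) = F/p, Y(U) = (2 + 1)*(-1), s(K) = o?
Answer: 2131/798 ≈ 2.6704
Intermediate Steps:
o = 0 (o = -5 + 5 = 0)
s(K) = 0
Y(U) = -3 (Y(U) = 3*(-1) = -3)
m(p) = -8/p
1/266 + m(Y(s(6))) = 1/266 - 8/(-3) = 1/266 - 8*(-⅓) = 1/266 + 8/3 = 2131/798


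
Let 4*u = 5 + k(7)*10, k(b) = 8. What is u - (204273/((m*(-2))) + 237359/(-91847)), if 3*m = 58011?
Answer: 206846830709/7104181756 ≈ 29.116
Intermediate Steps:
m = 19337 (m = (⅓)*58011 = 19337)
u = 85/4 (u = (5 + 8*10)/4 = (5 + 80)/4 = (¼)*85 = 85/4 ≈ 21.250)
u - (204273/((m*(-2))) + 237359/(-91847)) = 85/4 - (204273/((19337*(-2))) + 237359/(-91847)) = 85/4 - (204273/(-38674) + 237359*(-1/91847)) = 85/4 - (204273*(-1/38674) - 237359/91847) = 85/4 - (-204273/38674 - 237359/91847) = 85/4 - 1*(-27941484197/3552090878) = 85/4 + 27941484197/3552090878 = 206846830709/7104181756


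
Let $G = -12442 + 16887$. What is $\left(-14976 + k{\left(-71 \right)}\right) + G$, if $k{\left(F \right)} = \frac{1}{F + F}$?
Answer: $- \frac{1495403}{142} \approx -10531.0$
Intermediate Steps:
$k{\left(F \right)} = \frac{1}{2 F}$
$G = 4445$
$\left(-14976 + k{\left(-71 \right)}\right) + G = \left(-14976 + \frac{1}{2 \left(-71\right)}\right) + 4445 = \left(-14976 + \frac{1}{2} \left(- \frac{1}{71}\right)\right) + 4445 = \left(-14976 - \frac{1}{142}\right) + 4445 = - \frac{2126593}{142} + 4445 = - \frac{1495403}{142}$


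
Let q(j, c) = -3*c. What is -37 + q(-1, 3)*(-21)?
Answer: 152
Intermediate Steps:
-37 + q(-1, 3)*(-21) = -37 - 3*3*(-21) = -37 - 9*(-21) = -37 + 189 = 152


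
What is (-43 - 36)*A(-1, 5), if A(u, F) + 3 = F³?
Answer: -9638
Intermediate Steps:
A(u, F) = -3 + F³
(-43 - 36)*A(-1, 5) = (-43 - 36)*(-3 + 5³) = -79*(-3 + 125) = -79*122 = -9638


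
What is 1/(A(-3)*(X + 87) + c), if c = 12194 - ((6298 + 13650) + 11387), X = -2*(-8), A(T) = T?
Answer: -1/19450 ≈ -5.1414e-5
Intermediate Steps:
X = 16
c = -19141 (c = 12194 - (19948 + 11387) = 12194 - 1*31335 = 12194 - 31335 = -19141)
1/(A(-3)*(X + 87) + c) = 1/(-3*(16 + 87) - 19141) = 1/(-3*103 - 19141) = 1/(-309 - 19141) = 1/(-19450) = -1/19450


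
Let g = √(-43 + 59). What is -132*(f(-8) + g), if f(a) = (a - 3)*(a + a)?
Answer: -23760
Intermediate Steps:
g = 4 (g = √16 = 4)
f(a) = 2*a*(-3 + a) (f(a) = (-3 + a)*(2*a) = 2*a*(-3 + a))
-132*(f(-8) + g) = -132*(2*(-8)*(-3 - 8) + 4) = -132*(2*(-8)*(-11) + 4) = -132*(176 + 4) = -132*180 = -23760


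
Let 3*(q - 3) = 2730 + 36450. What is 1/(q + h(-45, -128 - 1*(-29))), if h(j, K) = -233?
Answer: 1/12830 ≈ 7.7942e-5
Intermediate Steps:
q = 13063 (q = 3 + (2730 + 36450)/3 = 3 + (⅓)*39180 = 3 + 13060 = 13063)
1/(q + h(-45, -128 - 1*(-29))) = 1/(13063 - 233) = 1/12830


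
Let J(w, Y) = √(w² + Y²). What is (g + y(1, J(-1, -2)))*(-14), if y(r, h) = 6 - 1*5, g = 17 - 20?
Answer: 28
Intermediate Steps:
J(w, Y) = √(Y² + w²)
g = -3
y(r, h) = 1 (y(r, h) = 6 - 5 = 1)
(g + y(1, J(-1, -2)))*(-14) = (-3 + 1)*(-14) = -2*(-14) = 28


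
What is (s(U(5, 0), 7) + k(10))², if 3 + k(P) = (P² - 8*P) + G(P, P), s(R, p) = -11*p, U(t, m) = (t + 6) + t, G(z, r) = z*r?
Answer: 1600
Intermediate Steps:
G(z, r) = r*z
U(t, m) = 6 + 2*t (U(t, m) = (6 + t) + t = 6 + 2*t)
k(P) = -3 - 8*P + 2*P² (k(P) = -3 + ((P² - 8*P) + P*P) = -3 + ((P² - 8*P) + P²) = -3 + (-8*P + 2*P²) = -3 - 8*P + 2*P²)
(s(U(5, 0), 7) + k(10))² = (-11*7 + (-3 - 8*10 + 2*10²))² = (-77 + (-3 - 80 + 2*100))² = (-77 + (-3 - 80 + 200))² = (-77 + 117)² = 40² = 1600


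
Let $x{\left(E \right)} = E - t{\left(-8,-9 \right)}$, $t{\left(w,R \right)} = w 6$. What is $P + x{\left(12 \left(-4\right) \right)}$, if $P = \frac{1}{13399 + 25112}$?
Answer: $\frac{1}{38511} \approx 2.5967 \cdot 10^{-5}$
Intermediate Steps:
$t{\left(w,R \right)} = 6 w$
$x{\left(E \right)} = 48 + E$ ($x{\left(E \right)} = E - 6 \left(-8\right) = E - -48 = E + 48 = 48 + E$)
$P = \frac{1}{38511} \approx 2.5967 \cdot 10^{-5}$
$P + x{\left(12 \left(-4\right) \right)} = \frac{1}{38511} + \left(48 + 12 \left(-4\right)\right) = \frac{1}{38511} + \left(48 - 48\right) = \frac{1}{38511} + 0 = \frac{1}{38511}$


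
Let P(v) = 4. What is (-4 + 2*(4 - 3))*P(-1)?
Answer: -8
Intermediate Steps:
(-4 + 2*(4 - 3))*P(-1) = (-4 + 2*(4 - 3))*4 = (-4 + 2*1)*4 = (-4 + 2)*4 = -2*4 = -8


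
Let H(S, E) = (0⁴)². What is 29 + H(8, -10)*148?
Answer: 29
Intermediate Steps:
H(S, E) = 0 (H(S, E) = 0² = 0)
29 + H(8, -10)*148 = 29 + 0*148 = 29 + 0 = 29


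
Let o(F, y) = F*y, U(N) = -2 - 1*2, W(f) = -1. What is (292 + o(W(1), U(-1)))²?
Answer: 87616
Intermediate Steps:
U(N) = -4 (U(N) = -2 - 2 = -4)
(292 + o(W(1), U(-1)))² = (292 - 1*(-4))² = (292 + 4)² = 296² = 87616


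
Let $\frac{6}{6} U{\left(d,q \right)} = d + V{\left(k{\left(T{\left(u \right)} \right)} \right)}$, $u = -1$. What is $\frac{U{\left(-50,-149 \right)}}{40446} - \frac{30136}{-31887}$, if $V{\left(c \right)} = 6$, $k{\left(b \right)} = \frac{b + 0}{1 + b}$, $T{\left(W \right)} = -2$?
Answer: $\frac{2505098}{2653707} \approx 0.944$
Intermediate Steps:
$k{\left(b \right)} = \frac{b}{1 + b}$
$U{\left(d,q \right)} = 6 + d$ ($U{\left(d,q \right)} = d + 6 = 6 + d$)
$\frac{U{\left(-50,-149 \right)}}{40446} - \frac{30136}{-31887} = \frac{6 - 50}{40446} - \frac{30136}{-31887} = \left(-44\right) \frac{1}{40446} - - \frac{30136}{31887} = - \frac{22}{20223} + \frac{30136}{31887} = \frac{2505098}{2653707}$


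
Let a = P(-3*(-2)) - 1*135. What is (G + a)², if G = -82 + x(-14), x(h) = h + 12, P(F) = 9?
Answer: 44100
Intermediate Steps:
a = -126 (a = 9 - 1*135 = 9 - 135 = -126)
x(h) = 12 + h
G = -84 (G = -82 + (12 - 14) = -82 - 2 = -84)
(G + a)² = (-84 - 126)² = (-210)² = 44100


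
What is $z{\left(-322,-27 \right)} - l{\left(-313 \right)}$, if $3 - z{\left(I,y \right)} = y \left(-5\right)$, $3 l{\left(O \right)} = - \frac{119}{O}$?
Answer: $- \frac{124067}{939} \approx -132.13$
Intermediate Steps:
$l{\left(O \right)} = - \frac{119}{3 O}$ ($l{\left(O \right)} = \frac{\left(-119\right) \frac{1}{O}}{3} = - \frac{119}{3 O}$)
$z{\left(I,y \right)} = 3 + 5 y$ ($z{\left(I,y \right)} = 3 - y \left(-5\right) = 3 - - 5 y = 3 + 5 y$)
$z{\left(-322,-27 \right)} - l{\left(-313 \right)} = \left(3 + 5 \left(-27\right)\right) - - \frac{119}{3 \left(-313\right)} = \left(3 - 135\right) - \left(- \frac{119}{3}\right) \left(- \frac{1}{313}\right) = -132 - \frac{119}{939} = - \frac{124067}{939}$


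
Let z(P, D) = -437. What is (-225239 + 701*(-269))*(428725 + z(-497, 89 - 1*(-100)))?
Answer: -177229000704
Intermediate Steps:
(-225239 + 701*(-269))*(428725 + z(-497, 89 - 1*(-100))) = (-225239 + 701*(-269))*(428725 - 437) = (-225239 - 188569)*428288 = -413808*428288 = -177229000704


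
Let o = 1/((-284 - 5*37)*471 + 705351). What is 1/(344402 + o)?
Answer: 484452/166846237705 ≈ 2.9036e-6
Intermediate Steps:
o = 1/484452 (o = 1/((-284 - 185)*471 + 705351) = 1/(-469*471 + 705351) = 1/(-220899 + 705351) = 1/484452 ≈ 2.0642e-6)
1/(344402 + o) = 1/(344402 + 1/484452) = 1/(166846237705/484452) = 484452/166846237705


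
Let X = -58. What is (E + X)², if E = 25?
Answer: 1089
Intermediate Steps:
(E + X)² = (25 - 58)² = (-33)² = 1089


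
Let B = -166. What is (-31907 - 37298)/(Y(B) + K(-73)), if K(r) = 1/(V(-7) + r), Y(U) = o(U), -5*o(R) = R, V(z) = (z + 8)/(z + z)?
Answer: -353983575/169748 ≈ -2085.3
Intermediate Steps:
V(z) = (8 + z)/(2*z) (V(z) = (8 + z)/((2*z)) = (8 + z)*(1/(2*z)) = (8 + z)/(2*z))
o(R) = -R/5
Y(U) = -U/5
K(r) = 1/(-1/14 + r) (K(r) = 1/((½)*(8 - 7)/(-7) + r) = 1/((½)*(-⅐)*1 + r) = 1/(-1/14 + r))
(-31907 - 37298)/(Y(B) + K(-73)) = (-31907 - 37298)/(-⅕*(-166) + 14/(-1 + 14*(-73))) = -69205/(166/5 + 14/(-1 - 1022)) = -69205/(166/5 + 14/(-1023)) = -69205/(166/5 + 14*(-1/1023)) = -69205/(166/5 - 14/1023) = -69205/169748/5115 = -69205*5115/169748 = -353983575/169748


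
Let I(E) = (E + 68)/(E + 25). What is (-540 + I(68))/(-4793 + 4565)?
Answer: 659/279 ≈ 2.3620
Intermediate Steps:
I(E) = (68 + E)/(25 + E)
(-540 + I(68))/(-4793 + 4565) = (-540 + (68 + 68)/(25 + 68))/(-4793 + 4565) = (-540 + 136/93)/(-228) = (-540 + (1/93)*136)*(-1/228) = (-540 + 136/93)*(-1/228) = -50084/93*(-1/228) = 659/279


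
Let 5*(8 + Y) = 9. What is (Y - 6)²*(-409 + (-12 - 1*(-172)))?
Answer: -926529/25 ≈ -37061.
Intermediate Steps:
Y = -31/5 (Y = -8 + (⅕)*9 = -8 + 9/5 = -31/5 ≈ -6.2000)
(Y - 6)²*(-409 + (-12 - 1*(-172))) = (-31/5 - 6)²*(-409 + (-12 - 1*(-172))) = (-61/5)²*(-409 + (-12 + 172)) = 3721*(-409 + 160)/25 = (3721/25)*(-249) = -926529/25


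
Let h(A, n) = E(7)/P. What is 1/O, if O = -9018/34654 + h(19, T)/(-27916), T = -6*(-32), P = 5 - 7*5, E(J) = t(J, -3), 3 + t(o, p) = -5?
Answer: -1813876995/472041992 ≈ -3.8426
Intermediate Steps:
t(o, p) = -8 (t(o, p) = -3 - 5 = -8)
E(J) = -8
P = -30 (P = 5 - 35 = -30)
T = 192
h(A, n) = 4/15 (h(A, n) = -8/(-30) = -8*(-1/30) = 4/15)
O = -472041992/1813876995 (O = -9018/34654 + (4/15)/(-27916) = -9018*1/34654 + (4/15)*(-1/27916) = -4509/17327 - 1/104685 = -472041992/1813876995 ≈ -0.26024)
1/O = 1/(-472041992/1813876995) = -1813876995/472041992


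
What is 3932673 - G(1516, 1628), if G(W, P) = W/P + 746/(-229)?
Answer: 366537138450/93203 ≈ 3.9327e+6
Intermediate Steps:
G(W, P) = -746/229 + W/P (G(W, P) = W/P + 746*(-1/229) = W/P - 746/229 = -746/229 + W/P)
3932673 - G(1516, 1628) = 3932673 - (-746/229 + 1516/1628) = 3932673 - (-746/229 + 1516*(1/1628)) = 3932673 - (-746/229 + 379/407) = 3932673 - 1*(-216831/93203) = 3932673 + 216831/93203 = 366537138450/93203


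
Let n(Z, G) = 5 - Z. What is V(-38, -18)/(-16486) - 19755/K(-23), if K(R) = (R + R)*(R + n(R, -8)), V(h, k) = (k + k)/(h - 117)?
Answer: 5048053587/58772590 ≈ 85.891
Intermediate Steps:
V(h, k) = 2*k/(-117 + h) (V(h, k) = (2*k)/(-117 + h) = 2*k/(-117 + h))
K(R) = 10*R (K(R) = (R + R)*(R + (5 - R)) = (2*R)*5 = 10*R)
V(-38, -18)/(-16486) - 19755/K(-23) = (2*(-18)/(-117 - 38))/(-16486) - 19755/(10*(-23)) = (2*(-18)/(-155))*(-1/16486) - 19755/(-230) = (2*(-18)*(-1/155))*(-1/16486) - 19755*(-1/230) = (36/155)*(-1/16486) + 3951/46 = -18/1277665 + 3951/46 = 5048053587/58772590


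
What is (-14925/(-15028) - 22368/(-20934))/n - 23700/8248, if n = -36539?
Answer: -5675781917714929/1975229115110628 ≈ -2.8735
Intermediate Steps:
(-14925/(-15028) - 22368/(-20934))/n - 23700/8248 = (-14925/(-15028) - 22368/(-20934))/(-36539) - 23700/8248 = (-14925*(-1/15028) - 22368*(-1/20934))*(-1/36539) - 23700*1/8248 = (14925/15028 + 3728/3489)*(-1/36539) - 5925/2062 = (108097709/52432692)*(-1/36539) - 5925/2062 = -108097709/1915838132988 - 5925/2062 = -5675781917714929/1975229115110628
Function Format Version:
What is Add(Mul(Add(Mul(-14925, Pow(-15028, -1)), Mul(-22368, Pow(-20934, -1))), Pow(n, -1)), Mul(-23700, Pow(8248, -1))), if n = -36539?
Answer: Rational(-5675781917714929, 1975229115110628) ≈ -2.8735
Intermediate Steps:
Add(Mul(Add(Mul(-14925, Pow(-15028, -1)), Mul(-22368, Pow(-20934, -1))), Pow(n, -1)), Mul(-23700, Pow(8248, -1))) = Add(Mul(Add(Mul(-14925, Pow(-15028, -1)), Mul(-22368, Pow(-20934, -1))), Pow(-36539, -1)), Mul(-23700, Pow(8248, -1))) = Add(Mul(Add(Mul(-14925, Rational(-1, 15028)), Mul(-22368, Rational(-1, 20934))), Rational(-1, 36539)), Mul(-23700, Rational(1, 8248))) = Add(Mul(Add(Rational(14925, 15028), Rational(3728, 3489)), Rational(-1, 36539)), Rational(-5925, 2062)) = Add(Mul(Rational(108097709, 52432692), Rational(-1, 36539)), Rational(-5925, 2062)) = Add(Rational(-108097709, 1915838132988), Rational(-5925, 2062)) = Rational(-5675781917714929, 1975229115110628)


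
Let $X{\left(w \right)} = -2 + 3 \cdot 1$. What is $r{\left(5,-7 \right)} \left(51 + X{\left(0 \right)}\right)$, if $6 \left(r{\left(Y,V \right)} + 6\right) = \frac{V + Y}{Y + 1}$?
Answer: $- \frac{2834}{9} \approx -314.89$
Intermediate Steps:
$X{\left(w \right)} = 1$ ($X{\left(w \right)} = -2 + 3 = 1$)
$r{\left(Y,V \right)} = -6 + \frac{V + Y}{6 \left(1 + Y\right)}$ ($r{\left(Y,V \right)} = -6 + \frac{\left(V + Y\right) \frac{1}{Y + 1}}{6} = -6 + \frac{\left(V + Y\right) \frac{1}{1 + Y}}{6} = -6 + \frac{\frac{1}{1 + Y} \left(V + Y\right)}{6} = -6 + \frac{V + Y}{6 \left(1 + Y\right)}$)
$r{\left(5,-7 \right)} \left(51 + X{\left(0 \right)}\right) = \frac{-36 - 7 - 175}{6 \left(1 + 5\right)} \left(51 + 1\right) = \frac{-36 - 7 - 175}{6 \cdot 6} \cdot 52 = \frac{1}{6} \cdot \frac{1}{6} \left(-218\right) 52 = \left(- \frac{109}{18}\right) 52 = - \frac{2834}{9}$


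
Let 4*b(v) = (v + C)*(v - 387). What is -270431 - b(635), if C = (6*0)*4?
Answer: -309801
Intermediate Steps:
C = 0 (C = 0*4 = 0)
b(v) = v*(-387 + v)/4 (b(v) = ((v + 0)*(v - 387))/4 = (v*(-387 + v))/4 = v*(-387 + v)/4)
-270431 - b(635) = -270431 - 635*(-387 + 635)/4 = -270431 - 635*248/4 = -270431 - 1*39370 = -270431 - 39370 = -309801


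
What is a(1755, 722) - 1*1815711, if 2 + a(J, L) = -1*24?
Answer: -1815737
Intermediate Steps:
a(J, L) = -26 (a(J, L) = -2 - 1*24 = -2 - 24 = -26)
a(1755, 722) - 1*1815711 = -26 - 1*1815711 = -26 - 1815711 = -1815737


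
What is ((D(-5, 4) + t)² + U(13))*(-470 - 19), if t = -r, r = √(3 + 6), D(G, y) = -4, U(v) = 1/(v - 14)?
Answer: -23472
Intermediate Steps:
U(v) = 1/(-14 + v)
r = 3 (r = √9 = 3)
t = -3 (t = -1*3 = -3)
((D(-5, 4) + t)² + U(13))*(-470 - 19) = ((-4 - 3)² + 1/(-14 + 13))*(-470 - 19) = ((-7)² + 1/(-1))*(-489) = (49 - 1)*(-489) = 48*(-489) = -23472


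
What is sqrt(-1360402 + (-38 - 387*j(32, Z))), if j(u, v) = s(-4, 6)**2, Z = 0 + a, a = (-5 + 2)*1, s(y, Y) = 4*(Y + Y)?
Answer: 6*I*sqrt(62558) ≈ 1500.7*I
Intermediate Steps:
s(y, Y) = 8*Y (s(y, Y) = 4*(2*Y) = 8*Y)
a = -3 (a = -3*1 = -3)
Z = -3 (Z = 0 - 3 = -3)
j(u, v) = 2304 (j(u, v) = (8*6)**2 = 48**2 = 2304)
sqrt(-1360402 + (-38 - 387*j(32, Z))) = sqrt(-1360402 + (-38 - 387*2304)) = sqrt(-1360402 + (-38 - 891648)) = sqrt(-1360402 - 891686) = sqrt(-2252088) = 6*I*sqrt(62558)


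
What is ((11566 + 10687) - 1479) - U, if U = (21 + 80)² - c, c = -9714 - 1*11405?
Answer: -10546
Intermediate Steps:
c = -21119 (c = -9714 - 11405 = -21119)
U = 31320 (U = (21 + 80)² - 1*(-21119) = 101² + 21119 = 10201 + 21119 = 31320)
((11566 + 10687) - 1479) - U = ((11566 + 10687) - 1479) - 1*31320 = (22253 - 1479) - 31320 = 20774 - 31320 = -10546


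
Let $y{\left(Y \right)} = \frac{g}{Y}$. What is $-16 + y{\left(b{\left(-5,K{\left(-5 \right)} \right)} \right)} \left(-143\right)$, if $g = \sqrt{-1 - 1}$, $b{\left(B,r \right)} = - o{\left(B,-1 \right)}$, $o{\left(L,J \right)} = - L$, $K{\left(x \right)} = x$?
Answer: $-16 + \frac{143 i \sqrt{2}}{5} \approx -16.0 + 40.447 i$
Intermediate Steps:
$b{\left(B,r \right)} = B$ ($b{\left(B,r \right)} = - \left(-1\right) B = B$)
$g = i \sqrt{2}$ ($g = \sqrt{-2} = i \sqrt{2} \approx 1.4142 i$)
$y{\left(Y \right)} = \frac{i \sqrt{2}}{Y}$
$-16 + y{\left(b{\left(-5,K{\left(-5 \right)} \right)} \right)} \left(-143\right) = -16 + \frac{i \sqrt{2}}{-5} \left(-143\right) = -16 + i \sqrt{2} \left(- \frac{1}{5}\right) \left(-143\right) = -16 + - \frac{i \sqrt{2}}{5} \left(-143\right) = -16 + \frac{143 i \sqrt{2}}{5}$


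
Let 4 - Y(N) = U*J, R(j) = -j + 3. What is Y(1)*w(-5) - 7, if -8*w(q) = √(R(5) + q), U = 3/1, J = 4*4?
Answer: -7 + 11*I*√7/2 ≈ -7.0 + 14.552*I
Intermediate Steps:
J = 16
U = 3 (U = 3*1 = 3)
R(j) = 3 - j
w(q) = -√(-2 + q)/8 (w(q) = -√((3 - 1*5) + q)/8 = -√((3 - 5) + q)/8 = -√(-2 + q)/8)
Y(N) = -44 (Y(N) = 4 - 3*16 = 4 - 1*48 = 4 - 48 = -44)
Y(1)*w(-5) - 7 = -(-11)*√(-2 - 5)/2 - 7 = -(-11)*√(-7)/2 - 7 = -(-11)*I*√7/2 - 7 = 11*I*√7/2 - 7 = -7 + 11*I*√7/2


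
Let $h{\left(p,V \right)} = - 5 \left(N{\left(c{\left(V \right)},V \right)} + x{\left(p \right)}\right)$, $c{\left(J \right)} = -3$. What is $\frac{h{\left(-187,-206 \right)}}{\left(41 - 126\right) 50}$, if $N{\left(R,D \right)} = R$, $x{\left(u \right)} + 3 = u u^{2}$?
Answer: $- \frac{6539209}{850} \approx -7693.2$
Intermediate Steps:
$x{\left(u \right)} = -3 + u^{3}$ ($x{\left(u \right)} = -3 + u u^{2} = -3 + u^{3}$)
$h{\left(p,V \right)} = 30 - 5 p^{3}$ ($h{\left(p,V \right)} = - 5 \left(-3 + \left(-3 + p^{3}\right)\right) = - 5 \left(-6 + p^{3}\right) = 30 - 5 p^{3}$)
$\frac{h{\left(-187,-206 \right)}}{\left(41 - 126\right) 50} = \frac{30 - 5 \left(-187\right)^{3}}{\left(41 - 126\right) 50} = \frac{30 - -32696015}{\left(-85\right) 50} = \frac{30 + 32696015}{-4250} = 32696045 \left(- \frac{1}{4250}\right) = - \frac{6539209}{850}$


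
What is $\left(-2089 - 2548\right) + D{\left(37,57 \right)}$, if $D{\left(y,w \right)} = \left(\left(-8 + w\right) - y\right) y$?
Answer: $-4193$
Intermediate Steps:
$D{\left(y,w \right)} = y \left(-8 + w - y\right)$ ($D{\left(y,w \right)} = \left(-8 + w - y\right) y = y \left(-8 + w - y\right)$)
$\left(-2089 - 2548\right) + D{\left(37,57 \right)} = \left(-2089 - 2548\right) + 37 \left(-8 + 57 - 37\right) = -4637 + 37 \left(-8 + 57 - 37\right) = -4637 + 37 \cdot 12 = -4637 + 444 = -4193$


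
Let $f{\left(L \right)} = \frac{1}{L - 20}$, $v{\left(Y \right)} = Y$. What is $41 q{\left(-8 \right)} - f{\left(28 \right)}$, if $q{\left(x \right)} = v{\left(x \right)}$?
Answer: $- \frac{2625}{8} \approx -328.13$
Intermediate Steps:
$q{\left(x \right)} = x$
$f{\left(L \right)} = \frac{1}{-20 + L}$ ($f{\left(L \right)} = \frac{1}{L - 20} = \frac{1}{-20 + L}$)
$41 q{\left(-8 \right)} - f{\left(28 \right)} = 41 \left(-8\right) - \frac{1}{-20 + 28} = -328 - \frac{1}{8} = - \frac{2625}{8}$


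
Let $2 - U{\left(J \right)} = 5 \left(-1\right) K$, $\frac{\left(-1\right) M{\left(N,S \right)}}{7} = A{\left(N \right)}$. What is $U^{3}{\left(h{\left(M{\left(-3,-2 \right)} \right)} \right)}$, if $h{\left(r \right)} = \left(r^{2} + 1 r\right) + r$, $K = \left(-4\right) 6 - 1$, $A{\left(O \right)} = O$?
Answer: $-1860867$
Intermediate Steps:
$M{\left(N,S \right)} = - 7 N$
$K = -25$ ($K = -24 - 1 = -25$)
$h{\left(r \right)} = r^{2} + 2 r$ ($h{\left(r \right)} = \left(r^{2} + r\right) + r = \left(r + r^{2}\right) + r = r^{2} + 2 r$)
$U{\left(J \right)} = -123$ ($U{\left(J \right)} = 2 - 5 \left(-1\right) \left(-25\right) = 2 - \left(-5\right) \left(-25\right) = 2 - 125 = -123$)
$U^{3}{\left(h{\left(M{\left(-3,-2 \right)} \right)} \right)} = \left(-123\right)^{3} = -1860867$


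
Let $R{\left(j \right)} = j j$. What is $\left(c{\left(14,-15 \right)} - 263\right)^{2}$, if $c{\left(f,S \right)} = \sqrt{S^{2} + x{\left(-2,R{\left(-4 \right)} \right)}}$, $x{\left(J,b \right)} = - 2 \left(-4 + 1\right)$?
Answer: $\left(263 - \sqrt{231}\right)^{2} \approx 61406.0$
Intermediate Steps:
$R{\left(j \right)} = j^{2}$
$x{\left(J,b \right)} = 6$ ($x{\left(J,b \right)} = \left(-2\right) \left(-3\right) = 6$)
$c{\left(f,S \right)} = \sqrt{6 + S^{2}}$ ($c{\left(f,S \right)} = \sqrt{S^{2} + 6} = \sqrt{6 + S^{2}}$)
$\left(c{\left(14,-15 \right)} - 263\right)^{2} = \left(\sqrt{6 + \left(-15\right)^{2}} - 263\right)^{2} = \left(\sqrt{6 + 225} - 263\right)^{2} = \left(\sqrt{231} - 263\right)^{2} = \left(-263 + \sqrt{231}\right)^{2}$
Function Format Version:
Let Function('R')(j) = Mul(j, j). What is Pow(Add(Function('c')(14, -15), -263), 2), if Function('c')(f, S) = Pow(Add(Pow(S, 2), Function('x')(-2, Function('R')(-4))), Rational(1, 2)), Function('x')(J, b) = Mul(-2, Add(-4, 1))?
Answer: Pow(Add(263, Mul(-1, Pow(231, Rational(1, 2)))), 2) ≈ 61406.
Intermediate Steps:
Function('R')(j) = Pow(j, 2)
Function('x')(J, b) = 6 (Function('x')(J, b) = Mul(-2, -3) = 6)
Function('c')(f, S) = Pow(Add(6, Pow(S, 2)), Rational(1, 2)) (Function('c')(f, S) = Pow(Add(Pow(S, 2), 6), Rational(1, 2)) = Pow(Add(6, Pow(S, 2)), Rational(1, 2)))
Pow(Add(Function('c')(14, -15), -263), 2) = Pow(Add(Pow(Add(6, Pow(-15, 2)), Rational(1, 2)), -263), 2) = Pow(Add(Pow(Add(6, 225), Rational(1, 2)), -263), 2) = Pow(Add(Pow(231, Rational(1, 2)), -263), 2) = Pow(Add(-263, Pow(231, Rational(1, 2))), 2)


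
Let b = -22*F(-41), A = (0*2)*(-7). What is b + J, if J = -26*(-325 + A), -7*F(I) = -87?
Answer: 57236/7 ≈ 8176.6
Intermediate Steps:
A = 0 (A = 0*(-7) = 0)
F(I) = 87/7 (F(I) = -1/7*(-87) = 87/7)
b = -1914/7 (b = -22*87/7 = -1914/7 ≈ -273.43)
J = 8450 (J = -26*(-325 + 0) = -26*(-325) = 8450)
b + J = -1914/7 + 8450 = 57236/7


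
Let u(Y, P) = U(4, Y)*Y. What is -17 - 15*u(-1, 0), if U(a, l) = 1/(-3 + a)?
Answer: -2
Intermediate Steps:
u(Y, P) = Y (u(Y, P) = Y/(-3 + 4) = Y/1 = 1*Y = Y)
-17 - 15*u(-1, 0) = -17 - 15*(-1) = -17 + 15 = -2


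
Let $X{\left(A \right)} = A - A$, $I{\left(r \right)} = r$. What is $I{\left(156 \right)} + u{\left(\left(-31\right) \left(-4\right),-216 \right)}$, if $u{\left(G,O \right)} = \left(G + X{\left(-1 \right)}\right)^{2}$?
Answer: $15532$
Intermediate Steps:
$X{\left(A \right)} = 0$
$u{\left(G,O \right)} = G^{2}$ ($u{\left(G,O \right)} = \left(G + 0\right)^{2} = G^{2}$)
$I{\left(156 \right)} + u{\left(\left(-31\right) \left(-4\right),-216 \right)} = 156 + \left(\left(-31\right) \left(-4\right)\right)^{2} = 156 + 124^{2} = 156 + 15376 = 15532$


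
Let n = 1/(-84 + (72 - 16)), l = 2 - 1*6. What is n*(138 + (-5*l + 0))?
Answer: -79/14 ≈ -5.6429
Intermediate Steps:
l = -4 (l = 2 - 6 = -4)
n = -1/28 (n = 1/(-84 + 56) = 1/(-28) = -1/28 ≈ -0.035714)
n*(138 + (-5*l + 0)) = -(138 + (-5*(-4) + 0))/28 = -(138 + (20 + 0))/28 = -(138 + 20)/28 = -1/28*158 = -79/14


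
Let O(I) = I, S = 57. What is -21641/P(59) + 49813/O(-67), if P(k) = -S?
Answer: -73126/201 ≈ -363.81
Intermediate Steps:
P(k) = -57 (P(k) = -1*57 = -57)
-21641/P(59) + 49813/O(-67) = -21641/(-57) + 49813/(-67) = -21641*(-1/57) + 49813*(-1/67) = 1139/3 - 49813/67 = -73126/201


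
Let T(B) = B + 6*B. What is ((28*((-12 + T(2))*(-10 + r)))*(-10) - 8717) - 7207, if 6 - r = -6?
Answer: -17044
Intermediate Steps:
r = 12 (r = 6 - 1*(-6) = 6 + 6 = 12)
T(B) = 7*B
((28*((-12 + T(2))*(-10 + r)))*(-10) - 8717) - 7207 = ((28*((-12 + 7*2)*(-10 + 12)))*(-10) - 8717) - 7207 = ((28*((-12 + 14)*2))*(-10) - 8717) - 7207 = ((28*(2*2))*(-10) - 8717) - 7207 = ((28*4)*(-10) - 8717) - 7207 = (112*(-10) - 8717) - 7207 = (-1120 - 8717) - 7207 = -9837 - 7207 = -17044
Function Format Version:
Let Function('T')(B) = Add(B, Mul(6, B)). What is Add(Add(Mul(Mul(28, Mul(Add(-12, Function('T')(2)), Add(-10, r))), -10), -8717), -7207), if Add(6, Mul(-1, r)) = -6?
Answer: -17044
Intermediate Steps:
r = 12 (r = Add(6, Mul(-1, -6)) = Add(6, 6) = 12)
Function('T')(B) = Mul(7, B)
Add(Add(Mul(Mul(28, Mul(Add(-12, Function('T')(2)), Add(-10, r))), -10), -8717), -7207) = Add(Add(Mul(Mul(28, Mul(Add(-12, Mul(7, 2)), Add(-10, 12))), -10), -8717), -7207) = Add(Add(Mul(Mul(28, Mul(Add(-12, 14), 2)), -10), -8717), -7207) = Add(Add(Mul(Mul(28, Mul(2, 2)), -10), -8717), -7207) = Add(Add(Mul(Mul(28, 4), -10), -8717), -7207) = Add(Add(Mul(112, -10), -8717), -7207) = Add(Add(-1120, -8717), -7207) = Add(-9837, -7207) = -17044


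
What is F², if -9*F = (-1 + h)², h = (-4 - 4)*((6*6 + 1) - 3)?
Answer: 68574961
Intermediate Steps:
h = -272 (h = -8*((36 + 1) - 3) = -8*(37 - 3) = -8*34 = -272)
F = -8281 (F = -(-1 - 272)²/9 = -⅑*(-273)² = -⅑*74529 = -8281)
F² = (-8281)² = 68574961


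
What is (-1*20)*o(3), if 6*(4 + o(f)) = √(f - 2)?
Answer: 230/3 ≈ 76.667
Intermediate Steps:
o(f) = -4 + √(-2 + f)/6 (o(f) = -4 + √(f - 2)/6 = -4 + √(-2 + f)/6)
(-1*20)*o(3) = (-1*20)*(-4 + √(-2 + 3)/6) = -20*(-4 + √1/6) = -20*(-4 + (⅙)*1) = -20*(-4 + ⅙) = -20*(-23/6) = 230/3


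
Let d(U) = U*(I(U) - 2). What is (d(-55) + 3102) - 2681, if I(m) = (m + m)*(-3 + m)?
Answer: -350369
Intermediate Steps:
I(m) = 2*m*(-3 + m) (I(m) = (2*m)*(-3 + m) = 2*m*(-3 + m))
d(U) = U*(-2 + 2*U*(-3 + U)) (d(U) = U*(2*U*(-3 + U) - 2) = U*(-2 + 2*U*(-3 + U)))
(d(-55) + 3102) - 2681 = (2*(-55)*(-1 - 55*(-3 - 55)) + 3102) - 2681 = (2*(-55)*(-1 - 55*(-58)) + 3102) - 2681 = (2*(-55)*(-1 + 3190) + 3102) - 2681 = (2*(-55)*3189 + 3102) - 2681 = (-350790 + 3102) - 2681 = -347688 - 2681 = -350369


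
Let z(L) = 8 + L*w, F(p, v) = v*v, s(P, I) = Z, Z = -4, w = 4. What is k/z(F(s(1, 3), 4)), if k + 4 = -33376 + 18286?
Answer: -7547/36 ≈ -209.64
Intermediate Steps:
s(P, I) = -4
F(p, v) = v²
z(L) = 8 + 4*L (z(L) = 8 + L*4 = 8 + 4*L)
k = -15094 (k = -4 + (-33376 + 18286) = -4 - 15090 = -15094)
k/z(F(s(1, 3), 4)) = -15094/(8 + 4*4²) = -15094/(8 + 4*16) = -15094/(8 + 64) = -15094/72 = -15094*1/72 = -7547/36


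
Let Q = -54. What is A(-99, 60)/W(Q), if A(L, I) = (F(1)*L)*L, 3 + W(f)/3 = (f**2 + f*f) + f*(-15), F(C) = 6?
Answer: 6534/2213 ≈ 2.9526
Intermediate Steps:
W(f) = -9 - 45*f + 6*f**2 (W(f) = -9 + 3*((f**2 + f*f) + f*(-15)) = -9 + 3*((f**2 + f**2) - 15*f) = -9 + 3*(2*f**2 - 15*f) = -9 + 3*(-15*f + 2*f**2) = -9 + (-45*f + 6*f**2) = -9 - 45*f + 6*f**2)
A(L, I) = 6*L**2 (A(L, I) = (6*L)*L = 6*L**2)
A(-99, 60)/W(Q) = (6*(-99)**2)/(-9 - 45*(-54) + 6*(-54)**2) = (6*9801)/(-9 + 2430 + 6*2916) = 58806/(-9 + 2430 + 17496) = 58806/19917 = 58806*(1/19917) = 6534/2213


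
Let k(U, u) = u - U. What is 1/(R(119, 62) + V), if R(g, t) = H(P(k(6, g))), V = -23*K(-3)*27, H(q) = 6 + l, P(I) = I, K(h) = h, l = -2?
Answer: 1/1867 ≈ 0.00053562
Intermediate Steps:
H(q) = 4 (H(q) = 6 - 2 = 4)
V = 1863 (V = -23*(-3)*27 = 69*27 = 1863)
R(g, t) = 4
1/(R(119, 62) + V) = 1/(4 + 1863) = 1/1867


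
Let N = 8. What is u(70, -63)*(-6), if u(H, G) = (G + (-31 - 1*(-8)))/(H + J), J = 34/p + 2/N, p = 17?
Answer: 2064/289 ≈ 7.1419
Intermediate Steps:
J = 9/4 (J = 34/17 + 2/8 = 34*(1/17) + 2*(1/8) = 2 + 1/4 = 9/4 ≈ 2.2500)
u(H, G) = (-23 + G)/(9/4 + H) (u(H, G) = (G + (-31 - 1*(-8)))/(H + 9/4) = (G + (-31 + 8))/(9/4 + H) = (G - 23)/(9/4 + H) = (-23 + G)/(9/4 + H))
u(70, -63)*(-6) = (4*(-23 - 63)/(9 + 4*70))*(-6) = (4*(-86)/(9 + 280))*(-6) = (4*(-86)/289)*(-6) = (4*(1/289)*(-86))*(-6) = -344/289*(-6) = 2064/289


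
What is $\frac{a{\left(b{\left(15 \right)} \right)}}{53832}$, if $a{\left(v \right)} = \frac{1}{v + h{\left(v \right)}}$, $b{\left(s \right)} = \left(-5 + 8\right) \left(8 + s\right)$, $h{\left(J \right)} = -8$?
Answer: $\frac{1}{3283752} \approx 3.0453 \cdot 10^{-7}$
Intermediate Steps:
$b{\left(s \right)} = 24 + 3 s$ ($b{\left(s \right)} = 3 \left(8 + s\right) = 24 + 3 s$)
$a{\left(v \right)} = \frac{1}{-8 + v}$ ($a{\left(v \right)} = \frac{1}{v - 8} = \frac{1}{-8 + v}$)
$\frac{a{\left(b{\left(15 \right)} \right)}}{53832} = \frac{1}{\left(-8 + \left(24 + 3 \cdot 15\right)\right) 53832} = \frac{1}{-8 + \left(24 + 45\right)} \frac{1}{53832} = \frac{1}{-8 + 69} \cdot \frac{1}{53832} = \frac{1}{61} \cdot \frac{1}{53832} = \frac{1}{3283752}$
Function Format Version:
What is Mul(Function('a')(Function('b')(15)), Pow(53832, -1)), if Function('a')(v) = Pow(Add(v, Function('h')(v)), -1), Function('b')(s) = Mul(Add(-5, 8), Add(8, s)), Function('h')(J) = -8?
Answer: Rational(1, 3283752) ≈ 3.0453e-7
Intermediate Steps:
Function('b')(s) = Add(24, Mul(3, s)) (Function('b')(s) = Mul(3, Add(8, s)) = Add(24, Mul(3, s)))
Function('a')(v) = Pow(Add(-8, v), -1) (Function('a')(v) = Pow(Add(v, -8), -1) = Pow(Add(-8, v), -1))
Mul(Function('a')(Function('b')(15)), Pow(53832, -1)) = Mul(Pow(Add(-8, Add(24, Mul(3, 15))), -1), Pow(53832, -1)) = Mul(Pow(Add(-8, Add(24, 45)), -1), Rational(1, 53832)) = Mul(Pow(Add(-8, 69), -1), Rational(1, 53832)) = Mul(Pow(61, -1), Rational(1, 53832)) = Mul(Rational(1, 61), Rational(1, 53832)) = Rational(1, 3283752)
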